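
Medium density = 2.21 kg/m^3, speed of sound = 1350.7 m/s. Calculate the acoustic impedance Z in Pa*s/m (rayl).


Given values:
  rho = 2.21 kg/m^3
  c = 1350.7 m/s
Formula: Z = rho * c
Z = 2.21 * 1350.7
Z = 2985.05

2985.05 rayl


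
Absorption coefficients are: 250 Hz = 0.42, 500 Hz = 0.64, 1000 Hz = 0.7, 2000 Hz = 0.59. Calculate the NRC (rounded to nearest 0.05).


Given values:
  a_250 = 0.42, a_500 = 0.64
  a_1000 = 0.7, a_2000 = 0.59
Formula: NRC = (a250 + a500 + a1000 + a2000) / 4
Sum = 0.42 + 0.64 + 0.7 + 0.59 = 2.35
NRC = 2.35 / 4 = 0.5875
Rounded to nearest 0.05: 0.6

0.6


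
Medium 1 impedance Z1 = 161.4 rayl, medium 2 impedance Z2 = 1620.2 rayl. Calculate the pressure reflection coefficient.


Given values:
  Z1 = 161.4 rayl, Z2 = 1620.2 rayl
Formula: R = (Z2 - Z1) / (Z2 + Z1)
Numerator: Z2 - Z1 = 1620.2 - 161.4 = 1458.8
Denominator: Z2 + Z1 = 1620.2 + 161.4 = 1781.6
R = 1458.8 / 1781.6 = 0.8188

0.8188


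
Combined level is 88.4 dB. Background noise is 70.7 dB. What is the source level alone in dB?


Given values:
  L_total = 88.4 dB, L_bg = 70.7 dB
Formula: L_source = 10 * log10(10^(L_total/10) - 10^(L_bg/10))
Convert to linear:
  10^(88.4/10) = 691830970.9189
  10^(70.7/10) = 11748975.5494
Difference: 691830970.9189 - 11748975.5494 = 680081995.3695
L_source = 10 * log10(680081995.3695) = 88.33

88.33 dB


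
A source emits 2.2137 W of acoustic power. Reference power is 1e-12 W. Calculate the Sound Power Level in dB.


Given values:
  W = 2.2137 W
  W_ref = 1e-12 W
Formula: SWL = 10 * log10(W / W_ref)
Compute ratio: W / W_ref = 2213700000000
Compute log10: log10(2213700000000) = 12.345119
Multiply: SWL = 10 * 12.345119 = 123.45

123.45 dB


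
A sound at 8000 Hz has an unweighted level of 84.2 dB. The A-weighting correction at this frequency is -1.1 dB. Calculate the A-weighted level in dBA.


Given values:
  SPL = 84.2 dB
  A-weighting at 8000 Hz = -1.1 dB
Formula: L_A = SPL + A_weight
L_A = 84.2 + (-1.1)
L_A = 83.1

83.1 dBA


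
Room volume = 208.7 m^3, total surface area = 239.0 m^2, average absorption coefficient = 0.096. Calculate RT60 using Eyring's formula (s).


Given values:
  V = 208.7 m^3, S = 239.0 m^2, alpha = 0.096
Formula: RT60 = 0.161 * V / (-S * ln(1 - alpha))
Compute ln(1 - 0.096) = ln(0.904) = -0.100926
Denominator: -239.0 * -0.100926 = 24.1213
Numerator: 0.161 * 208.7 = 33.6007
RT60 = 33.6007 / 24.1213 = 1.393

1.393 s


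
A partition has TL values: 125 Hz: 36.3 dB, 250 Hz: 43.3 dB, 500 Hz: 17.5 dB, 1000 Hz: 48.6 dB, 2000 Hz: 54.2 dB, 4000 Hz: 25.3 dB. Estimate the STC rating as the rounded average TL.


Given TL values at each frequency:
  125 Hz: 36.3 dB
  250 Hz: 43.3 dB
  500 Hz: 17.5 dB
  1000 Hz: 48.6 dB
  2000 Hz: 54.2 dB
  4000 Hz: 25.3 dB
Formula: STC ~ round(average of TL values)
Sum = 36.3 + 43.3 + 17.5 + 48.6 + 54.2 + 25.3 = 225.2
Average = 225.2 / 6 = 37.53
Rounded: 38

38


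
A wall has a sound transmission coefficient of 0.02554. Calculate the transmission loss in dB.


Given values:
  tau = 0.02554
Formula: TL = 10 * log10(1 / tau)
Compute 1 / tau = 1 / 0.02554 = 39.1543
Compute log10(39.1543) = 1.592779
TL = 10 * 1.592779 = 15.93

15.93 dB


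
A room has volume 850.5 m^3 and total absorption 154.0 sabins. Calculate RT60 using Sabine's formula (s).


Given values:
  V = 850.5 m^3
  A = 154.0 sabins
Formula: RT60 = 0.161 * V / A
Numerator: 0.161 * 850.5 = 136.9305
RT60 = 136.9305 / 154.0 = 0.889

0.889 s


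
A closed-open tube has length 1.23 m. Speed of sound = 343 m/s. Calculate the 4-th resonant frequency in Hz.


Given values:
  Tube type: closed-open, L = 1.23 m, c = 343 m/s, n = 4
Formula: f_n = (2n - 1) * c / (4 * L)
Compute 2n - 1 = 2*4 - 1 = 7
Compute 4 * L = 4 * 1.23 = 4.92
f = 7 * 343 / 4.92
f = 488.01

488.01 Hz


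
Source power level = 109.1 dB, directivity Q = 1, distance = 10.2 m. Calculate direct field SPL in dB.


Given values:
  Lw = 109.1 dB, Q = 1, r = 10.2 m
Formula: SPL = Lw + 10 * log10(Q / (4 * pi * r^2))
Compute 4 * pi * r^2 = 4 * pi * 10.2^2 = 1307.4052
Compute Q / denom = 1 / 1307.4052 = 0.00076487
Compute 10 * log10(0.00076487) = -31.1641
SPL = 109.1 + (-31.1641) = 77.94

77.94 dB


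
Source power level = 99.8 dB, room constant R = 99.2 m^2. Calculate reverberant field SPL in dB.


Given values:
  Lw = 99.8 dB, R = 99.2 m^2
Formula: SPL = Lw + 10 * log10(4 / R)
Compute 4 / R = 4 / 99.2 = 0.040323
Compute 10 * log10(0.040323) = -13.9445
SPL = 99.8 + (-13.9445) = 85.86

85.86 dB


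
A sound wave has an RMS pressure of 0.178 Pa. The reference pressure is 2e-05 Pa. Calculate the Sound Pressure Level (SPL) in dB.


Given values:
  p = 0.178 Pa
  p_ref = 2e-05 Pa
Formula: SPL = 20 * log10(p / p_ref)
Compute ratio: p / p_ref = 0.178 / 2e-05 = 8900
Compute log10: log10(8900) = 3.94939
Multiply: SPL = 20 * 3.94939 = 78.99

78.99 dB


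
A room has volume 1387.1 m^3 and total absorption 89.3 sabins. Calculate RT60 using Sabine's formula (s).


Given values:
  V = 1387.1 m^3
  A = 89.3 sabins
Formula: RT60 = 0.161 * V / A
Numerator: 0.161 * 1387.1 = 223.3231
RT60 = 223.3231 / 89.3 = 2.501

2.501 s


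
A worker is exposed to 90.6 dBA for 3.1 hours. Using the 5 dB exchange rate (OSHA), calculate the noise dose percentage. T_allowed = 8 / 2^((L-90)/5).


Given values:
  L = 90.6 dBA, T = 3.1 hours
Formula: T_allowed = 8 / 2^((L - 90) / 5)
Compute exponent: (90.6 - 90) / 5 = 0.12
Compute 2^(0.12) = 1.086735
T_allowed = 8 / 1.086735 = 7.3615 hours
Dose = (T / T_allowed) * 100
Dose = (3.1 / 7.3615) * 100 = 42.11

42.11 %


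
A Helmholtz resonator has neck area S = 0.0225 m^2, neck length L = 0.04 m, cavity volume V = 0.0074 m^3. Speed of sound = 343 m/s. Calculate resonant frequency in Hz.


Given values:
  S = 0.0225 m^2, L = 0.04 m, V = 0.0074 m^3, c = 343 m/s
Formula: f = (c / (2*pi)) * sqrt(S / (V * L))
Compute V * L = 0.0074 * 0.04 = 0.000296
Compute S / (V * L) = 0.0225 / 0.000296 = 76.0135
Compute sqrt(76.0135) = 8.718572
Compute c / (2*pi) = 343 / 6.283185 = 54.590148
f = 54.590148 * 8.718572 = 475.95

475.95 Hz


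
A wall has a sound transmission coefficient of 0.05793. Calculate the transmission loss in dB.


Given values:
  tau = 0.05793
Formula: TL = 10 * log10(1 / tau)
Compute 1 / tau = 1 / 0.05793 = 17.2622
Compute log10(17.2622) = 1.237096
TL = 10 * 1.237096 = 12.37

12.37 dB


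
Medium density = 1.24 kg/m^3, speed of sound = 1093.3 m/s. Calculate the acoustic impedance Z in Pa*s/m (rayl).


Given values:
  rho = 1.24 kg/m^3
  c = 1093.3 m/s
Formula: Z = rho * c
Z = 1.24 * 1093.3
Z = 1355.69

1355.69 rayl


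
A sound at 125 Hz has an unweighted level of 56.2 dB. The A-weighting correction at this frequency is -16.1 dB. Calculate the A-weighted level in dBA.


Given values:
  SPL = 56.2 dB
  A-weighting at 125 Hz = -16.1 dB
Formula: L_A = SPL + A_weight
L_A = 56.2 + (-16.1)
L_A = 40.1

40.1 dBA


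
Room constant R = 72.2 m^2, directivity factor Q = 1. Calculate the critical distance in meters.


Given values:
  R = 72.2 m^2, Q = 1
Formula: d_c = 0.141 * sqrt(Q * R)
Compute Q * R = 1 * 72.2 = 72.2
Compute sqrt(72.2) = 8.4971
d_c = 0.141 * 8.4971 = 1.198

1.198 m


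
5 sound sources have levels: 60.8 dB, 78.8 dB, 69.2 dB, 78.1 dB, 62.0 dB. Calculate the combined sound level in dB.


Formula: L_total = 10 * log10( sum(10^(Li/10)) )
  Source 1: 10^(60.8/10) = 1202264.4346
  Source 2: 10^(78.8/10) = 75857757.5029
  Source 3: 10^(69.2/10) = 8317637.711
  Source 4: 10^(78.1/10) = 64565422.9035
  Source 5: 10^(62.0/10) = 1584893.1925
Sum of linear values = 151527975.7445
L_total = 10 * log10(151527975.7445) = 81.8

81.8 dB


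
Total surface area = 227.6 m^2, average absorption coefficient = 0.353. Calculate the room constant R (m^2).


Given values:
  S = 227.6 m^2, alpha = 0.353
Formula: R = S * alpha / (1 - alpha)
Numerator: 227.6 * 0.353 = 80.3428
Denominator: 1 - 0.353 = 0.647
R = 80.3428 / 0.647 = 124.18

124.18 m^2


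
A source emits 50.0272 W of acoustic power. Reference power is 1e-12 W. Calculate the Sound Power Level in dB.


Given values:
  W = 50.0272 W
  W_ref = 1e-12 W
Formula: SWL = 10 * log10(W / W_ref)
Compute ratio: W / W_ref = 50027200000000
Compute log10: log10(50027200000000) = 13.699206
Multiply: SWL = 10 * 13.699206 = 136.99

136.99 dB


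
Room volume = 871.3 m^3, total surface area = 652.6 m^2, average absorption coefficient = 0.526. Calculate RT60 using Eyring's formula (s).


Given values:
  V = 871.3 m^3, S = 652.6 m^2, alpha = 0.526
Formula: RT60 = 0.161 * V / (-S * ln(1 - alpha))
Compute ln(1 - 0.526) = ln(0.474) = -0.746548
Denominator: -652.6 * -0.746548 = 487.1972
Numerator: 0.161 * 871.3 = 140.2793
RT60 = 140.2793 / 487.1972 = 0.288

0.288 s


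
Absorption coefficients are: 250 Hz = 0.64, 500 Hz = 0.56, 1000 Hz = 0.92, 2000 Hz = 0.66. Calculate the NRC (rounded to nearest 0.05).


Given values:
  a_250 = 0.64, a_500 = 0.56
  a_1000 = 0.92, a_2000 = 0.66
Formula: NRC = (a250 + a500 + a1000 + a2000) / 4
Sum = 0.64 + 0.56 + 0.92 + 0.66 = 2.78
NRC = 2.78 / 4 = 0.695
Rounded to nearest 0.05: 0.7

0.7


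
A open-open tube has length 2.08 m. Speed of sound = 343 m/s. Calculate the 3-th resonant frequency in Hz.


Given values:
  Tube type: open-open, L = 2.08 m, c = 343 m/s, n = 3
Formula: f_n = n * c / (2 * L)
Compute 2 * L = 2 * 2.08 = 4.16
f = 3 * 343 / 4.16
f = 247.36

247.36 Hz


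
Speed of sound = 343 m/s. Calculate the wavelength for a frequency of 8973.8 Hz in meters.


Given values:
  c = 343 m/s, f = 8973.8 Hz
Formula: lambda = c / f
lambda = 343 / 8973.8
lambda = 0.0382

0.0382 m


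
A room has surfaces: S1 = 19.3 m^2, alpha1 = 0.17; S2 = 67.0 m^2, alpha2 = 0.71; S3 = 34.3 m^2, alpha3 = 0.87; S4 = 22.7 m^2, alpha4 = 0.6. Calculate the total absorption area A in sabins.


Given surfaces:
  Surface 1: 19.3 * 0.17 = 3.281
  Surface 2: 67.0 * 0.71 = 47.57
  Surface 3: 34.3 * 0.87 = 29.841
  Surface 4: 22.7 * 0.6 = 13.62
Formula: A = sum(Si * alpha_i)
A = 3.281 + 47.57 + 29.841 + 13.62
A = 94.31

94.31 sabins


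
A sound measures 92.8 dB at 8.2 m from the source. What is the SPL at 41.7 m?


Given values:
  SPL1 = 92.8 dB, r1 = 8.2 m, r2 = 41.7 m
Formula: SPL2 = SPL1 - 20 * log10(r2 / r1)
Compute ratio: r2 / r1 = 41.7 / 8.2 = 5.0854
Compute log10: log10(5.0854) = 0.706325
Compute drop: 20 * 0.706325 = 14.1265
SPL2 = 92.8 - 14.1265 = 78.67

78.67 dB


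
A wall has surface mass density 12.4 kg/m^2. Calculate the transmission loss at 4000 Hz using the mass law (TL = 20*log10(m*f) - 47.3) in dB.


Given values:
  m = 12.4 kg/m^2, f = 4000 Hz
Formula: TL = 20 * log10(m * f) - 47.3
Compute m * f = 12.4 * 4000 = 49600.0
Compute log10(49600.0) = 4.695482
Compute 20 * 4.695482 = 93.9096
TL = 93.9096 - 47.3 = 46.61

46.61 dB


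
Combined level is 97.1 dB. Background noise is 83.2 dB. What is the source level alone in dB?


Given values:
  L_total = 97.1 dB, L_bg = 83.2 dB
Formula: L_source = 10 * log10(10^(L_total/10) - 10^(L_bg/10))
Convert to linear:
  10^(97.1/10) = 5128613839.9136
  10^(83.2/10) = 208929613.0854
Difference: 5128613839.9136 - 208929613.0854 = 4919684226.8282
L_source = 10 * log10(4919684226.8282) = 96.92

96.92 dB


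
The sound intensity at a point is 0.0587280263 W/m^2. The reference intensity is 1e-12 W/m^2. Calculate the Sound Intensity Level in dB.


Given values:
  I = 0.0587280263 W/m^2
  I_ref = 1e-12 W/m^2
Formula: SIL = 10 * log10(I / I_ref)
Compute ratio: I / I_ref = 58728026300
Compute log10: log10(58728026300) = 10.768845
Multiply: SIL = 10 * 10.768845 = 107.69

107.69 dB


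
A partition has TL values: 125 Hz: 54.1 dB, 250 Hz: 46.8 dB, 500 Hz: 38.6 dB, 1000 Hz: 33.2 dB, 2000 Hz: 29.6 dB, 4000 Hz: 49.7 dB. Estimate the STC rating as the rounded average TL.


Given TL values at each frequency:
  125 Hz: 54.1 dB
  250 Hz: 46.8 dB
  500 Hz: 38.6 dB
  1000 Hz: 33.2 dB
  2000 Hz: 29.6 dB
  4000 Hz: 49.7 dB
Formula: STC ~ round(average of TL values)
Sum = 54.1 + 46.8 + 38.6 + 33.2 + 29.6 + 49.7 = 252.0
Average = 252.0 / 6 = 42.0
Rounded: 42

42


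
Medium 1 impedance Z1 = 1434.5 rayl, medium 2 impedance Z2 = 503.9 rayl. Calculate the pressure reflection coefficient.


Given values:
  Z1 = 1434.5 rayl, Z2 = 503.9 rayl
Formula: R = (Z2 - Z1) / (Z2 + Z1)
Numerator: Z2 - Z1 = 503.9 - 1434.5 = -930.6
Denominator: Z2 + Z1 = 503.9 + 1434.5 = 1938.4
R = -930.6 / 1938.4 = -0.4801

-0.4801


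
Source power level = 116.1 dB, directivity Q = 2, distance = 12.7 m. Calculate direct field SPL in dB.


Given values:
  Lw = 116.1 dB, Q = 2, r = 12.7 m
Formula: SPL = Lw + 10 * log10(Q / (4 * pi * r^2))
Compute 4 * pi * r^2 = 4 * pi * 12.7^2 = 2026.8299
Compute Q / denom = 2 / 2026.8299 = 0.00098676
Compute 10 * log10(0.00098676) = -30.0579
SPL = 116.1 + (-30.0579) = 86.04

86.04 dB


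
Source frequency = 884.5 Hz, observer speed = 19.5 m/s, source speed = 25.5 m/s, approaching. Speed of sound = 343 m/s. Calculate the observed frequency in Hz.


Given values:
  f_s = 884.5 Hz, v_o = 19.5 m/s, v_s = 25.5 m/s
  Direction: approaching
Formula: f_o = f_s * (c + v_o) / (c - v_s)
Numerator: c + v_o = 343 + 19.5 = 362.5
Denominator: c - v_s = 343 - 25.5 = 317.5
f_o = 884.5 * 362.5 / 317.5 = 1009.86

1009.86 Hz


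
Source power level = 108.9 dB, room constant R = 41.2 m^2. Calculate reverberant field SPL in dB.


Given values:
  Lw = 108.9 dB, R = 41.2 m^2
Formula: SPL = Lw + 10 * log10(4 / R)
Compute 4 / R = 4 / 41.2 = 0.097087
Compute 10 * log10(0.097087) = -10.1284
SPL = 108.9 + (-10.1284) = 98.77

98.77 dB


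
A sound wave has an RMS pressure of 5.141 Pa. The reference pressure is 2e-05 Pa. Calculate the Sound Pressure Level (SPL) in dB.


Given values:
  p = 5.141 Pa
  p_ref = 2e-05 Pa
Formula: SPL = 20 * log10(p / p_ref)
Compute ratio: p / p_ref = 5.141 / 2e-05 = 257050
Compute log10: log10(257050) = 5.410018
Multiply: SPL = 20 * 5.410018 = 108.2

108.2 dB


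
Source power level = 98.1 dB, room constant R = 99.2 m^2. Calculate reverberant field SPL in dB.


Given values:
  Lw = 98.1 dB, R = 99.2 m^2
Formula: SPL = Lw + 10 * log10(4 / R)
Compute 4 / R = 4 / 99.2 = 0.040323
Compute 10 * log10(0.040323) = -13.9445
SPL = 98.1 + (-13.9445) = 84.16

84.16 dB


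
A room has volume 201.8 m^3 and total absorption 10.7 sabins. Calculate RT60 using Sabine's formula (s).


Given values:
  V = 201.8 m^3
  A = 10.7 sabins
Formula: RT60 = 0.161 * V / A
Numerator: 0.161 * 201.8 = 32.4898
RT60 = 32.4898 / 10.7 = 3.036

3.036 s


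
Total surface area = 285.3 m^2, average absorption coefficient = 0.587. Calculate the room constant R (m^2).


Given values:
  S = 285.3 m^2, alpha = 0.587
Formula: R = S * alpha / (1 - alpha)
Numerator: 285.3 * 0.587 = 167.4711
Denominator: 1 - 0.587 = 0.413
R = 167.4711 / 0.413 = 405.5

405.5 m^2


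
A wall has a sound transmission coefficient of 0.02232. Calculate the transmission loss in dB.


Given values:
  tau = 0.02232
Formula: TL = 10 * log10(1 / tau)
Compute 1 / tau = 1 / 0.02232 = 44.8029
Compute log10(44.8029) = 1.651306
TL = 10 * 1.651306 = 16.51

16.51 dB


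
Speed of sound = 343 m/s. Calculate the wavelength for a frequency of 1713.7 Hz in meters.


Given values:
  c = 343 m/s, f = 1713.7 Hz
Formula: lambda = c / f
lambda = 343 / 1713.7
lambda = 0.2002

0.2002 m


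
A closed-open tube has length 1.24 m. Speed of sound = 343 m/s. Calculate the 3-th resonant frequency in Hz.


Given values:
  Tube type: closed-open, L = 1.24 m, c = 343 m/s, n = 3
Formula: f_n = (2n - 1) * c / (4 * L)
Compute 2n - 1 = 2*3 - 1 = 5
Compute 4 * L = 4 * 1.24 = 4.96
f = 5 * 343 / 4.96
f = 345.77

345.77 Hz


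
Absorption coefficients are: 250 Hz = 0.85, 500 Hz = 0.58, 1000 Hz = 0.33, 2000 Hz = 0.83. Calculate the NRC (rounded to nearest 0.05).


Given values:
  a_250 = 0.85, a_500 = 0.58
  a_1000 = 0.33, a_2000 = 0.83
Formula: NRC = (a250 + a500 + a1000 + a2000) / 4
Sum = 0.85 + 0.58 + 0.33 + 0.83 = 2.59
NRC = 2.59 / 4 = 0.6475
Rounded to nearest 0.05: 0.65

0.65


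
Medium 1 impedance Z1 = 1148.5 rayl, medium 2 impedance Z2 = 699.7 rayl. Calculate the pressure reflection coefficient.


Given values:
  Z1 = 1148.5 rayl, Z2 = 699.7 rayl
Formula: R = (Z2 - Z1) / (Z2 + Z1)
Numerator: Z2 - Z1 = 699.7 - 1148.5 = -448.8
Denominator: Z2 + Z1 = 699.7 + 1148.5 = 1848.2
R = -448.8 / 1848.2 = -0.2428

-0.2428


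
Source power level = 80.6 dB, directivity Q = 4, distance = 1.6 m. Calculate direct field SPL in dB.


Given values:
  Lw = 80.6 dB, Q = 4, r = 1.6 m
Formula: SPL = Lw + 10 * log10(Q / (4 * pi * r^2))
Compute 4 * pi * r^2 = 4 * pi * 1.6^2 = 32.1699
Compute Q / denom = 4 / 32.1699 = 0.12433983
Compute 10 * log10(0.12433983) = -9.0539
SPL = 80.6 + (-9.0539) = 71.55

71.55 dB


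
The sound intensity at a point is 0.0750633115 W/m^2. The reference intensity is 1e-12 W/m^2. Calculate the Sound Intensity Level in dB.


Given values:
  I = 0.0750633115 W/m^2
  I_ref = 1e-12 W/m^2
Formula: SIL = 10 * log10(I / I_ref)
Compute ratio: I / I_ref = 75063311500
Compute log10: log10(75063311500) = 10.875428
Multiply: SIL = 10 * 10.875428 = 108.75

108.75 dB


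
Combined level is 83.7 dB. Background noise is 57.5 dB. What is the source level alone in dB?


Given values:
  L_total = 83.7 dB, L_bg = 57.5 dB
Formula: L_source = 10 * log10(10^(L_total/10) - 10^(L_bg/10))
Convert to linear:
  10^(83.7/10) = 234422881.532
  10^(57.5/10) = 562341.3252
Difference: 234422881.532 - 562341.3252 = 233860540.2068
L_source = 10 * log10(233860540.2068) = 83.69

83.69 dB


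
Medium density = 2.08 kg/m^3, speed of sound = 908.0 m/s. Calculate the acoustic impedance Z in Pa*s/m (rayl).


Given values:
  rho = 2.08 kg/m^3
  c = 908.0 m/s
Formula: Z = rho * c
Z = 2.08 * 908.0
Z = 1888.64

1888.64 rayl


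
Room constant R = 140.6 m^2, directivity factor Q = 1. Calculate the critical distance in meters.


Given values:
  R = 140.6 m^2, Q = 1
Formula: d_c = 0.141 * sqrt(Q * R)
Compute Q * R = 1 * 140.6 = 140.6
Compute sqrt(140.6) = 11.8575
d_c = 0.141 * 11.8575 = 1.672

1.672 m


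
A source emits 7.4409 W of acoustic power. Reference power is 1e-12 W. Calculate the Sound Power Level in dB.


Given values:
  W = 7.4409 W
  W_ref = 1e-12 W
Formula: SWL = 10 * log10(W / W_ref)
Compute ratio: W / W_ref = 7440900000000
Compute log10: log10(7440900000000) = 12.871625
Multiply: SWL = 10 * 12.871625 = 128.72

128.72 dB


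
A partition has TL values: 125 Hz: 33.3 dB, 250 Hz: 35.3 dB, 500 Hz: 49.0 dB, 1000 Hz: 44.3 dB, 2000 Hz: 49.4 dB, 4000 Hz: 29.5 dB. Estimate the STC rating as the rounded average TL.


Given TL values at each frequency:
  125 Hz: 33.3 dB
  250 Hz: 35.3 dB
  500 Hz: 49.0 dB
  1000 Hz: 44.3 dB
  2000 Hz: 49.4 dB
  4000 Hz: 29.5 dB
Formula: STC ~ round(average of TL values)
Sum = 33.3 + 35.3 + 49.0 + 44.3 + 49.4 + 29.5 = 240.8
Average = 240.8 / 6 = 40.13
Rounded: 40

40


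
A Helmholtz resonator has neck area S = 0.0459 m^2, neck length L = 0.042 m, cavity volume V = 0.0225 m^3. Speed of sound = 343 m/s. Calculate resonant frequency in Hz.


Given values:
  S = 0.0459 m^2, L = 0.042 m, V = 0.0225 m^3, c = 343 m/s
Formula: f = (c / (2*pi)) * sqrt(S / (V * L))
Compute V * L = 0.0225 * 0.042 = 0.000945
Compute S / (V * L) = 0.0459 / 0.000945 = 48.5714
Compute sqrt(48.5714) = 6.969318
Compute c / (2*pi) = 343 / 6.283185 = 54.590148
f = 54.590148 * 6.969318 = 380.46

380.46 Hz


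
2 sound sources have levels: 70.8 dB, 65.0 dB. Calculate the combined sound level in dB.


Formula: L_total = 10 * log10( sum(10^(Li/10)) )
  Source 1: 10^(70.8/10) = 12022644.3462
  Source 2: 10^(65.0/10) = 3162277.6602
Sum of linear values = 15184922.0064
L_total = 10 * log10(15184922.0064) = 71.81

71.81 dB


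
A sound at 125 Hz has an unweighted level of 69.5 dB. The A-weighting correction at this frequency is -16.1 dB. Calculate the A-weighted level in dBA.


Given values:
  SPL = 69.5 dB
  A-weighting at 125 Hz = -16.1 dB
Formula: L_A = SPL + A_weight
L_A = 69.5 + (-16.1)
L_A = 53.4

53.4 dBA


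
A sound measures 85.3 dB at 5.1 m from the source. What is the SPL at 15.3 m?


Given values:
  SPL1 = 85.3 dB, r1 = 5.1 m, r2 = 15.3 m
Formula: SPL2 = SPL1 - 20 * log10(r2 / r1)
Compute ratio: r2 / r1 = 15.3 / 5.1 = 3.0
Compute log10: log10(3.0) = 0.477121
Compute drop: 20 * 0.477121 = 9.5424
SPL2 = 85.3 - 9.5424 = 75.76

75.76 dB


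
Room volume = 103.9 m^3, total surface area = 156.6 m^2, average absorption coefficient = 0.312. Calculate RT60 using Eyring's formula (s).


Given values:
  V = 103.9 m^3, S = 156.6 m^2, alpha = 0.312
Formula: RT60 = 0.161 * V / (-S * ln(1 - alpha))
Compute ln(1 - 0.312) = ln(0.688) = -0.373966
Denominator: -156.6 * -0.373966 = 58.5631
Numerator: 0.161 * 103.9 = 16.7279
RT60 = 16.7279 / 58.5631 = 0.286

0.286 s


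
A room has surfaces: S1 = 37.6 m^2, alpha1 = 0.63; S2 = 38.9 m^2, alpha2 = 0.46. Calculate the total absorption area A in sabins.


Given surfaces:
  Surface 1: 37.6 * 0.63 = 23.688
  Surface 2: 38.9 * 0.46 = 17.894
Formula: A = sum(Si * alpha_i)
A = 23.688 + 17.894
A = 41.58

41.58 sabins


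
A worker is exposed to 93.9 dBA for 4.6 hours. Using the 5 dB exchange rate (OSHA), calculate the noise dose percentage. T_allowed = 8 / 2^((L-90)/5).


Given values:
  L = 93.9 dBA, T = 4.6 hours
Formula: T_allowed = 8 / 2^((L - 90) / 5)
Compute exponent: (93.9 - 90) / 5 = 0.78
Compute 2^(0.78) = 1.717131
T_allowed = 8 / 1.717131 = 4.658934 hours
Dose = (T / T_allowed) * 100
Dose = (4.6 / 4.658934) * 100 = 98.74

98.74 %


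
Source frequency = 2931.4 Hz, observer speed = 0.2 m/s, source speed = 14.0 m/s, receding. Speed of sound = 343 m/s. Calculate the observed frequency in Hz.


Given values:
  f_s = 2931.4 Hz, v_o = 0.2 m/s, v_s = 14.0 m/s
  Direction: receding
Formula: f_o = f_s * (c - v_o) / (c + v_s)
Numerator: c - v_o = 343 - 0.2 = 342.8
Denominator: c + v_s = 343 + 14.0 = 357.0
f_o = 2931.4 * 342.8 / 357.0 = 2814.8

2814.8 Hz


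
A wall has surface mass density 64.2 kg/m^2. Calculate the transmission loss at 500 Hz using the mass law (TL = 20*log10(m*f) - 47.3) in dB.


Given values:
  m = 64.2 kg/m^2, f = 500 Hz
Formula: TL = 20 * log10(m * f) - 47.3
Compute m * f = 64.2 * 500 = 32100.0
Compute log10(32100.0) = 4.506505
Compute 20 * 4.506505 = 90.1301
TL = 90.1301 - 47.3 = 42.83

42.83 dB


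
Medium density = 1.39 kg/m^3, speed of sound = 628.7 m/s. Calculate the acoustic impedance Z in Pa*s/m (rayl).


Given values:
  rho = 1.39 kg/m^3
  c = 628.7 m/s
Formula: Z = rho * c
Z = 1.39 * 628.7
Z = 873.89

873.89 rayl


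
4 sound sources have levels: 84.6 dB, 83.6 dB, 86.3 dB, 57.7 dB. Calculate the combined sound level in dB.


Formula: L_total = 10 * log10( sum(10^(Li/10)) )
  Source 1: 10^(84.6/10) = 288403150.3127
  Source 2: 10^(83.6/10) = 229086765.2768
  Source 3: 10^(86.3/10) = 426579518.8016
  Source 4: 10^(57.7/10) = 588843.6554
Sum of linear values = 944658278.0465
L_total = 10 * log10(944658278.0465) = 89.75

89.75 dB


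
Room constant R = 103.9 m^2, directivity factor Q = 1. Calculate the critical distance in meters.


Given values:
  R = 103.9 m^2, Q = 1
Formula: d_c = 0.141 * sqrt(Q * R)
Compute Q * R = 1 * 103.9 = 103.9
Compute sqrt(103.9) = 10.1931
d_c = 0.141 * 10.1931 = 1.437

1.437 m


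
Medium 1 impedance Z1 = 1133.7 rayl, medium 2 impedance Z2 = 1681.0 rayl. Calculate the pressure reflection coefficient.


Given values:
  Z1 = 1133.7 rayl, Z2 = 1681.0 rayl
Formula: R = (Z2 - Z1) / (Z2 + Z1)
Numerator: Z2 - Z1 = 1681.0 - 1133.7 = 547.3
Denominator: Z2 + Z1 = 1681.0 + 1133.7 = 2814.7
R = 547.3 / 2814.7 = 0.1944

0.1944


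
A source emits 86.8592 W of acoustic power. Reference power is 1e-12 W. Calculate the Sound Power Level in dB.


Given values:
  W = 86.8592 W
  W_ref = 1e-12 W
Formula: SWL = 10 * log10(W / W_ref)
Compute ratio: W / W_ref = 86859200000000
Compute log10: log10(86859200000000) = 13.938816
Multiply: SWL = 10 * 13.938816 = 139.39

139.39 dB


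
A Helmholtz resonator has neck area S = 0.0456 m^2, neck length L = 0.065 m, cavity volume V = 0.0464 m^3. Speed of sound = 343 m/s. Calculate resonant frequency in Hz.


Given values:
  S = 0.0456 m^2, L = 0.065 m, V = 0.0464 m^3, c = 343 m/s
Formula: f = (c / (2*pi)) * sqrt(S / (V * L))
Compute V * L = 0.0464 * 0.065 = 0.003016
Compute S / (V * L) = 0.0456 / 0.003016 = 15.1194
Compute sqrt(15.1194) = 3.888367
Compute c / (2*pi) = 343 / 6.283185 = 54.590148
f = 54.590148 * 3.888367 = 212.27

212.27 Hz


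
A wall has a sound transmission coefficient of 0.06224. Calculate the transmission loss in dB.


Given values:
  tau = 0.06224
Formula: TL = 10 * log10(1 / tau)
Compute 1 / tau = 1 / 0.06224 = 16.0668
Compute log10(16.0668) = 1.205929
TL = 10 * 1.205929 = 12.06

12.06 dB


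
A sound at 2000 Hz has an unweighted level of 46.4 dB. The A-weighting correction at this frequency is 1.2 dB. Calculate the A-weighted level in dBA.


Given values:
  SPL = 46.4 dB
  A-weighting at 2000 Hz = 1.2 dB
Formula: L_A = SPL + A_weight
L_A = 46.4 + (1.2)
L_A = 47.6

47.6 dBA


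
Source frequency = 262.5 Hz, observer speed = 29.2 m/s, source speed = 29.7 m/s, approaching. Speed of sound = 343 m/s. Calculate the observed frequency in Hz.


Given values:
  f_s = 262.5 Hz, v_o = 29.2 m/s, v_s = 29.7 m/s
  Direction: approaching
Formula: f_o = f_s * (c + v_o) / (c - v_s)
Numerator: c + v_o = 343 + 29.2 = 372.2
Denominator: c - v_s = 343 - 29.7 = 313.3
f_o = 262.5 * 372.2 / 313.3 = 311.85

311.85 Hz


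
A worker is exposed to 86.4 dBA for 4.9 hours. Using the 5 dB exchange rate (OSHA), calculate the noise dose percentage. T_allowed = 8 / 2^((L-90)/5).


Given values:
  L = 86.4 dBA, T = 4.9 hours
Formula: T_allowed = 8 / 2^((L - 90) / 5)
Compute exponent: (86.4 - 90) / 5 = -0.72
Compute 2^(-0.72) = 0.607097
T_allowed = 8 / 0.607097 = 13.177466 hours
Dose = (T / T_allowed) * 100
Dose = (4.9 / 13.177466) * 100 = 37.18

37.18 %


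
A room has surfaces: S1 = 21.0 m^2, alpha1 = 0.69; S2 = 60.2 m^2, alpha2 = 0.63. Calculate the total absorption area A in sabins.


Given surfaces:
  Surface 1: 21.0 * 0.69 = 14.49
  Surface 2: 60.2 * 0.63 = 37.926
Formula: A = sum(Si * alpha_i)
A = 14.49 + 37.926
A = 52.42

52.42 sabins


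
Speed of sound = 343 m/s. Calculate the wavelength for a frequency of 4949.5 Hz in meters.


Given values:
  c = 343 m/s, f = 4949.5 Hz
Formula: lambda = c / f
lambda = 343 / 4949.5
lambda = 0.0693

0.0693 m


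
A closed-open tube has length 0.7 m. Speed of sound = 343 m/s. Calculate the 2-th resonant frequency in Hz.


Given values:
  Tube type: closed-open, L = 0.7 m, c = 343 m/s, n = 2
Formula: f_n = (2n - 1) * c / (4 * L)
Compute 2n - 1 = 2*2 - 1 = 3
Compute 4 * L = 4 * 0.7 = 2.8
f = 3 * 343 / 2.8
f = 367.5

367.5 Hz


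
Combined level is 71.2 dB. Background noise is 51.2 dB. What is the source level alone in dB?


Given values:
  L_total = 71.2 dB, L_bg = 51.2 dB
Formula: L_source = 10 * log10(10^(L_total/10) - 10^(L_bg/10))
Convert to linear:
  10^(71.2/10) = 13182567.3856
  10^(51.2/10) = 131825.6739
Difference: 13182567.3856 - 131825.6739 = 13050741.7117
L_source = 10 * log10(13050741.7117) = 71.16

71.16 dB


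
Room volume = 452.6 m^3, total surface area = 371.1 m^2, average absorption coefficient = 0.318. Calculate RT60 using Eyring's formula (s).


Given values:
  V = 452.6 m^3, S = 371.1 m^2, alpha = 0.318
Formula: RT60 = 0.161 * V / (-S * ln(1 - alpha))
Compute ln(1 - 0.318) = ln(0.682) = -0.382726
Denominator: -371.1 * -0.382726 = 142.0296
Numerator: 0.161 * 452.6 = 72.8686
RT60 = 72.8686 / 142.0296 = 0.513

0.513 s


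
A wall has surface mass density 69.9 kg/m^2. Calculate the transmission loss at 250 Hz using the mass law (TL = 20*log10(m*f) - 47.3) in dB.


Given values:
  m = 69.9 kg/m^2, f = 250 Hz
Formula: TL = 20 * log10(m * f) - 47.3
Compute m * f = 69.9 * 250 = 17475.0
Compute log10(17475.0) = 4.242417
Compute 20 * 4.242417 = 84.8483
TL = 84.8483 - 47.3 = 37.55

37.55 dB


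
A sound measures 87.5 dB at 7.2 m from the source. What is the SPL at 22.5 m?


Given values:
  SPL1 = 87.5 dB, r1 = 7.2 m, r2 = 22.5 m
Formula: SPL2 = SPL1 - 20 * log10(r2 / r1)
Compute ratio: r2 / r1 = 22.5 / 7.2 = 3.125
Compute log10: log10(3.125) = 0.49485
Compute drop: 20 * 0.49485 = 9.897
SPL2 = 87.5 - 9.897 = 77.6

77.6 dB


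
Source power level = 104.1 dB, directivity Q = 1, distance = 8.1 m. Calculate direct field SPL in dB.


Given values:
  Lw = 104.1 dB, Q = 1, r = 8.1 m
Formula: SPL = Lw + 10 * log10(Q / (4 * pi * r^2))
Compute 4 * pi * r^2 = 4 * pi * 8.1^2 = 824.4796
Compute Q / denom = 1 / 824.4796 = 0.00121289
Compute 10 * log10(0.00121289) = -29.1618
SPL = 104.1 + (-29.1618) = 74.94

74.94 dB


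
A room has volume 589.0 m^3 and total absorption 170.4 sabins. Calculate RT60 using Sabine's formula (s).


Given values:
  V = 589.0 m^3
  A = 170.4 sabins
Formula: RT60 = 0.161 * V / A
Numerator: 0.161 * 589.0 = 94.829
RT60 = 94.829 / 170.4 = 0.557

0.557 s


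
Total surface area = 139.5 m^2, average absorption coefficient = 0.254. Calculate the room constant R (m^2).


Given values:
  S = 139.5 m^2, alpha = 0.254
Formula: R = S * alpha / (1 - alpha)
Numerator: 139.5 * 0.254 = 35.433
Denominator: 1 - 0.254 = 0.746
R = 35.433 / 0.746 = 47.5

47.5 m^2


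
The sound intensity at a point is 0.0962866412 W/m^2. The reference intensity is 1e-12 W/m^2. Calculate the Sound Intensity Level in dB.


Given values:
  I = 0.0962866412 W/m^2
  I_ref = 1e-12 W/m^2
Formula: SIL = 10 * log10(I / I_ref)
Compute ratio: I / I_ref = 96286641200
Compute log10: log10(96286641200) = 10.983566
Multiply: SIL = 10 * 10.983566 = 109.84

109.84 dB


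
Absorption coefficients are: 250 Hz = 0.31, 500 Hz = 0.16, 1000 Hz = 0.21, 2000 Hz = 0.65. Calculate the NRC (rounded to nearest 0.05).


Given values:
  a_250 = 0.31, a_500 = 0.16
  a_1000 = 0.21, a_2000 = 0.65
Formula: NRC = (a250 + a500 + a1000 + a2000) / 4
Sum = 0.31 + 0.16 + 0.21 + 0.65 = 1.33
NRC = 1.33 / 4 = 0.3325
Rounded to nearest 0.05: 0.35

0.35


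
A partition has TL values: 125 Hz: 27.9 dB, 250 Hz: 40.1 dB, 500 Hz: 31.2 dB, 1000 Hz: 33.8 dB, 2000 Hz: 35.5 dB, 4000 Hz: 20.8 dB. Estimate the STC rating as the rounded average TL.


Given TL values at each frequency:
  125 Hz: 27.9 dB
  250 Hz: 40.1 dB
  500 Hz: 31.2 dB
  1000 Hz: 33.8 dB
  2000 Hz: 35.5 dB
  4000 Hz: 20.8 dB
Formula: STC ~ round(average of TL values)
Sum = 27.9 + 40.1 + 31.2 + 33.8 + 35.5 + 20.8 = 189.3
Average = 189.3 / 6 = 31.55
Rounded: 32

32


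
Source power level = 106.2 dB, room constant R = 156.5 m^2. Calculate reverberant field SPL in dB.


Given values:
  Lw = 106.2 dB, R = 156.5 m^2
Formula: SPL = Lw + 10 * log10(4 / R)
Compute 4 / R = 4 / 156.5 = 0.025559
Compute 10 * log10(0.025559) = -15.9246
SPL = 106.2 + (-15.9246) = 90.28

90.28 dB


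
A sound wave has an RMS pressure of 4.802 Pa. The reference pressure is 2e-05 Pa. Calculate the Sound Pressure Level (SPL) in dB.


Given values:
  p = 4.802 Pa
  p_ref = 2e-05 Pa
Formula: SPL = 20 * log10(p / p_ref)
Compute ratio: p / p_ref = 4.802 / 2e-05 = 240100
Compute log10: log10(240100) = 5.380392
Multiply: SPL = 20 * 5.380392 = 107.61

107.61 dB


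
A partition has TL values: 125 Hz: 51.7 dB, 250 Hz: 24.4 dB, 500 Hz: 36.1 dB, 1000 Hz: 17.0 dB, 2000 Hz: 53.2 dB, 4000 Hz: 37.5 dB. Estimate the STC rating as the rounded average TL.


Given TL values at each frequency:
  125 Hz: 51.7 dB
  250 Hz: 24.4 dB
  500 Hz: 36.1 dB
  1000 Hz: 17.0 dB
  2000 Hz: 53.2 dB
  4000 Hz: 37.5 dB
Formula: STC ~ round(average of TL values)
Sum = 51.7 + 24.4 + 36.1 + 17.0 + 53.2 + 37.5 = 219.9
Average = 219.9 / 6 = 36.65
Rounded: 37

37


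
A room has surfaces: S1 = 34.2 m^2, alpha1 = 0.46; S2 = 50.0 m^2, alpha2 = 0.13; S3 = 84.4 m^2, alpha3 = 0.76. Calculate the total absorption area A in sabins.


Given surfaces:
  Surface 1: 34.2 * 0.46 = 15.732
  Surface 2: 50.0 * 0.13 = 6.5
  Surface 3: 84.4 * 0.76 = 64.144
Formula: A = sum(Si * alpha_i)
A = 15.732 + 6.5 + 64.144
A = 86.38

86.38 sabins


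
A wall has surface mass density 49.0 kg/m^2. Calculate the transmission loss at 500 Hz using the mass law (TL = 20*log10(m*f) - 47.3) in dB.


Given values:
  m = 49.0 kg/m^2, f = 500 Hz
Formula: TL = 20 * log10(m * f) - 47.3
Compute m * f = 49.0 * 500 = 24500.0
Compute log10(24500.0) = 4.389166
Compute 20 * 4.389166 = 87.7833
TL = 87.7833 - 47.3 = 40.48

40.48 dB


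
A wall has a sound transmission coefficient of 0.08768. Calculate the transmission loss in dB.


Given values:
  tau = 0.08768
Formula: TL = 10 * log10(1 / tau)
Compute 1 / tau = 1 / 0.08768 = 11.4051
Compute log10(11.4051) = 1.057099
TL = 10 * 1.057099 = 10.57

10.57 dB


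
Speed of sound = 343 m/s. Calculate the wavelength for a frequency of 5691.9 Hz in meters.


Given values:
  c = 343 m/s, f = 5691.9 Hz
Formula: lambda = c / f
lambda = 343 / 5691.9
lambda = 0.0603

0.0603 m


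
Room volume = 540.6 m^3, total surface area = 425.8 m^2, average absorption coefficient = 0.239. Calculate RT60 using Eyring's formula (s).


Given values:
  V = 540.6 m^3, S = 425.8 m^2, alpha = 0.239
Formula: RT60 = 0.161 * V / (-S * ln(1 - alpha))
Compute ln(1 - 0.239) = ln(0.761) = -0.273122
Denominator: -425.8 * -0.273122 = 116.2953
Numerator: 0.161 * 540.6 = 87.0366
RT60 = 87.0366 / 116.2953 = 0.748

0.748 s


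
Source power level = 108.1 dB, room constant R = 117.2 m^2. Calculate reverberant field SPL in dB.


Given values:
  Lw = 108.1 dB, R = 117.2 m^2
Formula: SPL = Lw + 10 * log10(4 / R)
Compute 4 / R = 4 / 117.2 = 0.03413
Compute 10 * log10(0.03413) = -14.6686
SPL = 108.1 + (-14.6686) = 93.43

93.43 dB


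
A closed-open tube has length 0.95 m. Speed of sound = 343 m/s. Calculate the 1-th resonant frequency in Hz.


Given values:
  Tube type: closed-open, L = 0.95 m, c = 343 m/s, n = 1
Formula: f_n = (2n - 1) * c / (4 * L)
Compute 2n - 1 = 2*1 - 1 = 1
Compute 4 * L = 4 * 0.95 = 3.8
f = 1 * 343 / 3.8
f = 90.26

90.26 Hz


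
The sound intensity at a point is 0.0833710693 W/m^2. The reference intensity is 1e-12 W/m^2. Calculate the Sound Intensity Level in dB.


Given values:
  I = 0.0833710693 W/m^2
  I_ref = 1e-12 W/m^2
Formula: SIL = 10 * log10(I / I_ref)
Compute ratio: I / I_ref = 83371069300
Compute log10: log10(83371069300) = 10.921015
Multiply: SIL = 10 * 10.921015 = 109.21

109.21 dB


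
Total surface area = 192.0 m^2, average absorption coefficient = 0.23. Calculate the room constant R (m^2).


Given values:
  S = 192.0 m^2, alpha = 0.23
Formula: R = S * alpha / (1 - alpha)
Numerator: 192.0 * 0.23 = 44.16
Denominator: 1 - 0.23 = 0.77
R = 44.16 / 0.77 = 57.35

57.35 m^2


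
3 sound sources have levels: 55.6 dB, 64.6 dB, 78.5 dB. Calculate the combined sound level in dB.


Formula: L_total = 10 * log10( sum(10^(Li/10)) )
  Source 1: 10^(55.6/10) = 363078.0548
  Source 2: 10^(64.6/10) = 2884031.5031
  Source 3: 10^(78.5/10) = 70794578.4384
Sum of linear values = 74041687.9963
L_total = 10 * log10(74041687.9963) = 78.69

78.69 dB


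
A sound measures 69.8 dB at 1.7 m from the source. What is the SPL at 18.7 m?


Given values:
  SPL1 = 69.8 dB, r1 = 1.7 m, r2 = 18.7 m
Formula: SPL2 = SPL1 - 20 * log10(r2 / r1)
Compute ratio: r2 / r1 = 18.7 / 1.7 = 11.0
Compute log10: log10(11.0) = 1.041393
Compute drop: 20 * 1.041393 = 20.8279
SPL2 = 69.8 - 20.8279 = 48.97

48.97 dB


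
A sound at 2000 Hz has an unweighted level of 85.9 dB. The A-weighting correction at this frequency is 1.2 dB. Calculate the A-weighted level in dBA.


Given values:
  SPL = 85.9 dB
  A-weighting at 2000 Hz = 1.2 dB
Formula: L_A = SPL + A_weight
L_A = 85.9 + (1.2)
L_A = 87.1

87.1 dBA


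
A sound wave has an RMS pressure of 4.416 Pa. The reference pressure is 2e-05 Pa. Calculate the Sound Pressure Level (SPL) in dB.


Given values:
  p = 4.416 Pa
  p_ref = 2e-05 Pa
Formula: SPL = 20 * log10(p / p_ref)
Compute ratio: p / p_ref = 4.416 / 2e-05 = 220800
Compute log10: log10(220800) = 5.343999
Multiply: SPL = 20 * 5.343999 = 106.88

106.88 dB


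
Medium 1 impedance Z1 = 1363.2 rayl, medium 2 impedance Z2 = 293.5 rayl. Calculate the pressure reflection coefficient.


Given values:
  Z1 = 1363.2 rayl, Z2 = 293.5 rayl
Formula: R = (Z2 - Z1) / (Z2 + Z1)
Numerator: Z2 - Z1 = 293.5 - 1363.2 = -1069.7
Denominator: Z2 + Z1 = 293.5 + 1363.2 = 1656.7
R = -1069.7 / 1656.7 = -0.6457

-0.6457


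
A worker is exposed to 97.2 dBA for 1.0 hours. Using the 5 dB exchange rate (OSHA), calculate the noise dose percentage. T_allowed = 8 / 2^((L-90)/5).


Given values:
  L = 97.2 dBA, T = 1.0 hours
Formula: T_allowed = 8 / 2^((L - 90) / 5)
Compute exponent: (97.2 - 90) / 5 = 1.44
Compute 2^(1.44) = 2.713209
T_allowed = 8 / 2.713209 = 2.948538 hours
Dose = (T / T_allowed) * 100
Dose = (1.0 / 2.948538) * 100 = 33.92

33.92 %


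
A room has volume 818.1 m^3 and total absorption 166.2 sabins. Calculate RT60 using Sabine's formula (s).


Given values:
  V = 818.1 m^3
  A = 166.2 sabins
Formula: RT60 = 0.161 * V / A
Numerator: 0.161 * 818.1 = 131.7141
RT60 = 131.7141 / 166.2 = 0.793

0.793 s


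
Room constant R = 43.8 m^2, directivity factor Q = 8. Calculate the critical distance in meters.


Given values:
  R = 43.8 m^2, Q = 8
Formula: d_c = 0.141 * sqrt(Q * R)
Compute Q * R = 8 * 43.8 = 350.4
Compute sqrt(350.4) = 18.719
d_c = 0.141 * 18.719 = 2.639

2.639 m


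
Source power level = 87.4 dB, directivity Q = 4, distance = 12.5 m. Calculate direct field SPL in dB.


Given values:
  Lw = 87.4 dB, Q = 4, r = 12.5 m
Formula: SPL = Lw + 10 * log10(Q / (4 * pi * r^2))
Compute 4 * pi * r^2 = 4 * pi * 12.5^2 = 1963.4954
Compute Q / denom = 4 / 1963.4954 = 0.00203718
Compute 10 * log10(0.00203718) = -26.9097
SPL = 87.4 + (-26.9097) = 60.49

60.49 dB


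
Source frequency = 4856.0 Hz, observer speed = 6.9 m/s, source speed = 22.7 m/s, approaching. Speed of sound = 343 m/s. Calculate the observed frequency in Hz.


Given values:
  f_s = 4856.0 Hz, v_o = 6.9 m/s, v_s = 22.7 m/s
  Direction: approaching
Formula: f_o = f_s * (c + v_o) / (c - v_s)
Numerator: c + v_o = 343 + 6.9 = 349.9
Denominator: c - v_s = 343 - 22.7 = 320.3
f_o = 4856.0 * 349.9 / 320.3 = 5304.76

5304.76 Hz


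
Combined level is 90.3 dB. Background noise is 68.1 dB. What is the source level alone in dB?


Given values:
  L_total = 90.3 dB, L_bg = 68.1 dB
Formula: L_source = 10 * log10(10^(L_total/10) - 10^(L_bg/10))
Convert to linear:
  10^(90.3/10) = 1071519305.2376
  10^(68.1/10) = 6456542.2903
Difference: 1071519305.2376 - 6456542.2903 = 1065062762.9473
L_source = 10 * log10(1065062762.9473) = 90.27

90.27 dB


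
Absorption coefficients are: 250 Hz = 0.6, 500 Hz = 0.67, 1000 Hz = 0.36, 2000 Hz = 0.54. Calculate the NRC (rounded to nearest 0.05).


Given values:
  a_250 = 0.6, a_500 = 0.67
  a_1000 = 0.36, a_2000 = 0.54
Formula: NRC = (a250 + a500 + a1000 + a2000) / 4
Sum = 0.6 + 0.67 + 0.36 + 0.54 = 2.17
NRC = 2.17 / 4 = 0.5425
Rounded to nearest 0.05: 0.55

0.55


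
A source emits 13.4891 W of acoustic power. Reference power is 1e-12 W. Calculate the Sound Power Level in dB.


Given values:
  W = 13.4891 W
  W_ref = 1e-12 W
Formula: SWL = 10 * log10(W / W_ref)
Compute ratio: W / W_ref = 13489100000000
Compute log10: log10(13489100000000) = 13.129983
Multiply: SWL = 10 * 13.129983 = 131.3

131.3 dB


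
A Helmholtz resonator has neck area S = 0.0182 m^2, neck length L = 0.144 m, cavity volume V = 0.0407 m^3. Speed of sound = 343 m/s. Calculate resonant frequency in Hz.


Given values:
  S = 0.0182 m^2, L = 0.144 m, V = 0.0407 m^3, c = 343 m/s
Formula: f = (c / (2*pi)) * sqrt(S / (V * L))
Compute V * L = 0.0407 * 0.144 = 0.0058608
Compute S / (V * L) = 0.0182 / 0.0058608 = 3.1054
Compute sqrt(3.1054) = 1.762215
Compute c / (2*pi) = 343 / 6.283185 = 54.590148
f = 54.590148 * 1.762215 = 96.2

96.2 Hz


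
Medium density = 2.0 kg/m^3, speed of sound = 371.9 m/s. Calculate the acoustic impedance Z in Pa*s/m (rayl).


Given values:
  rho = 2.0 kg/m^3
  c = 371.9 m/s
Formula: Z = rho * c
Z = 2.0 * 371.9
Z = 743.8

743.8 rayl
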